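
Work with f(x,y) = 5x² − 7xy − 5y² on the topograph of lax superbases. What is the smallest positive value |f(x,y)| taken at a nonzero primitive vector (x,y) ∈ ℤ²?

descent: ρ → (-5,7,5)  [lands on river]
river: ρ → (5,3,-7)
river: ρ → (-7,11,1)
river: ρ → (1,11,-7)
river: ρ → (-7,3,5)
river: ρ → (5,7,-5)
river: ρ → (-5,3,7)
river: ρ → (7,11,-1)
river: ρ → (-1,11,7)
river: ρ → (7,3,-5)
closes: descent 1, river 10
min |a| on river = 1

1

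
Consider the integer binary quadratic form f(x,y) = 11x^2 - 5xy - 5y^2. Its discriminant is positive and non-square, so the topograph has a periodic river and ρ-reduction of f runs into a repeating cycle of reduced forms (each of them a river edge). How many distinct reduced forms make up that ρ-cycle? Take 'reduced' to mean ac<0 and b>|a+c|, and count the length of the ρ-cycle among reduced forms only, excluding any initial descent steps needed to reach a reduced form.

D = 245, ⌊√D⌋ = 15
descent: ρ → (-5,15,1)  [lands on river]
river: ρ → (1,15,-5)
ρ-cycle length = 2 (tail of 1 descent step not counted)

2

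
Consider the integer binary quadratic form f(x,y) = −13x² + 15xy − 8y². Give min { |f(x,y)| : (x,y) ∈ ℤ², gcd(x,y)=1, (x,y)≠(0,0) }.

translate: b→11 (≡-15 mod 26), so (13,-15,8)→(13,11,6)
flip: (13,11,6)→(6,-11,13)
translate: b→1 (≡-11 mod 12), so (6,-11,13)→(6,1,8)
reduced (well bottom): (6,1,8) with a≤c, −a<b≤a
well minimum |f| = |-6| = 6 (negative-definite)

6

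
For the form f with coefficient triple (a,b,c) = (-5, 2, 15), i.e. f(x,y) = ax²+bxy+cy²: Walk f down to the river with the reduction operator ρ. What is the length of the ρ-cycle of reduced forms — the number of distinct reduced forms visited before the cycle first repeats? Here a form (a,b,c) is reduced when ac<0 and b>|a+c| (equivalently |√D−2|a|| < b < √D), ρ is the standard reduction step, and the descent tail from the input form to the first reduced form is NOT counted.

D = 304, ⌊√D⌋ = 17
descent: ρ → (15,-2,-5)
descent: ρ → (-5,12,8)  [lands on river]
river: ρ → (8,4,-9)
river: ρ → (-9,14,3)
river: ρ → (3,16,-4)
river: ρ → (-4,16,3)
river: ρ → (3,14,-9)
river: ρ → (-9,4,8)
river: ρ → (8,12,-5)
river: ρ → (-5,8,12)
river: ρ → (12,16,-1)
river: ρ → (-1,16,12)
river: ρ → (12,8,-5)
ρ-cycle length = 12 (tail of 2 descent steps not counted)

12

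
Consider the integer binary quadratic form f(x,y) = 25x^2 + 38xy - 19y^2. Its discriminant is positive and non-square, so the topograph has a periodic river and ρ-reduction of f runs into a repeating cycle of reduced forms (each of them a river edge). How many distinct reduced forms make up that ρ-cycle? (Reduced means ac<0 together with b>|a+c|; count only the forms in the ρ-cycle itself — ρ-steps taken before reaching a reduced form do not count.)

D = 3344, ⌊√D⌋ = 57
river: ρ → (-19,38,25)
river: ρ → (25,12,-32)
river: ρ → (-32,52,5)
river: ρ → (5,48,-52)
river: ρ → (-52,56,1)
river: ρ → (1,56,-52)
river: ρ → (-52,48,5)
river: ρ → (5,52,-32)
river: ρ → (-32,12,25)
river: ρ → (25,38,-19)
ρ-cycle length = 10 (tail of 0 descent steps not counted)

10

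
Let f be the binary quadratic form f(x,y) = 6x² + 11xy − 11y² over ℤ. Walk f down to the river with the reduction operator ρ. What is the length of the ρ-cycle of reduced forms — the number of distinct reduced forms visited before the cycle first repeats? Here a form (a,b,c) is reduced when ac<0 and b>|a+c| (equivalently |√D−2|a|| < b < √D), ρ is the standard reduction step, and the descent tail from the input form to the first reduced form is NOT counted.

D = 385, ⌊√D⌋ = 19
river: ρ → (-11,11,6)
river: ρ → (6,13,-9)
river: ρ → (-9,5,10)
river: ρ → (10,15,-4)
river: ρ → (-4,17,6)
river: ρ → (6,19,-1)
river: ρ → (-1,19,6)
river: ρ → (6,17,-4)
river: ρ → (-4,15,10)
river: ρ → (10,5,-9)
river: ρ → (-9,13,6)
river: ρ → (6,11,-11)
ρ-cycle length = 12 (tail of 0 descent steps not counted)

12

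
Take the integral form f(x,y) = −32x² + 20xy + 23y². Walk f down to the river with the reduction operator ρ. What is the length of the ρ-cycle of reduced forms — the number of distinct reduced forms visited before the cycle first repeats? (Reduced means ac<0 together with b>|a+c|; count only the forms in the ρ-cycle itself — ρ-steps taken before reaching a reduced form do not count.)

D = 3344, ⌊√D⌋ = 57
river: ρ → (23,26,-29)
river: ρ → (-29,32,20)
river: ρ → (20,48,-13)
river: ρ → (-13,56,4)
river: ρ → (4,56,-13)
river: ρ → (-13,48,20)
river: ρ → (20,32,-29)
river: ρ → (-29,26,23)
river: ρ → (23,20,-32)
river: ρ → (-32,44,11)
river: ρ → (11,44,-32)
river: ρ → (-32,20,23)
ρ-cycle length = 12 (tail of 0 descent steps not counted)

12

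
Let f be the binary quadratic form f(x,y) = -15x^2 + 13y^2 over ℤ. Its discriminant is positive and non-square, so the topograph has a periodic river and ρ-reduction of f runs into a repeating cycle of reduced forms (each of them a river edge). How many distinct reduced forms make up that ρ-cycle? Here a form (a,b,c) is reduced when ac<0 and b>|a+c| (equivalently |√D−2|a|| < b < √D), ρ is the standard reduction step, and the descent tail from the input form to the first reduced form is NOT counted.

D = 780, ⌊√D⌋ = 27
descent: ρ → (13,26,-2)  [lands on river]
river: ρ → (-2,26,13)
ρ-cycle length = 2 (tail of 1 descent step not counted)

2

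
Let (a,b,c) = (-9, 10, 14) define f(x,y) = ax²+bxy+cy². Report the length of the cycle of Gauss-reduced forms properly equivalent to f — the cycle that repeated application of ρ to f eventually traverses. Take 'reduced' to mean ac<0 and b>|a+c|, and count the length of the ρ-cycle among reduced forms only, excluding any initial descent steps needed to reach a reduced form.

D = 604, ⌊√D⌋ = 24
river: ρ → (14,18,-5)
river: ρ → (-5,22,6)
river: ρ → (6,14,-17)
river: ρ → (-17,20,3)
river: ρ → (3,22,-10)
river: ρ → (-10,18,7)
river: ρ → (7,24,-1)
river: ρ → (-1,24,7)
river: ρ → (7,18,-10)
river: ρ → (-10,22,3)
river: ρ → (3,20,-17)
river: ρ → (-17,14,6)
river: ρ → (6,22,-5)
river: ρ → (-5,18,14)
river: ρ → (14,10,-9)
river: ρ → (-9,8,15)
river: ρ → (15,22,-2)
river: ρ → (-2,22,15)
river: ρ → (15,8,-9)
river: ρ → (-9,10,14)
ρ-cycle length = 20 (tail of 0 descent steps not counted)

20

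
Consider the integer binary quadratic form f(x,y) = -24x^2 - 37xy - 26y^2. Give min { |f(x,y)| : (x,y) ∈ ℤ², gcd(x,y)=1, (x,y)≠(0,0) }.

translate: b→-11 (≡37 mod 48), so (24,37,26)→(24,-11,13)
flip: (24,-11,13)→(13,11,24)
reduced (well bottom): (13,11,24) with a≤c, −a<b≤a
well minimum |f| = |-13| = 13 (negative-definite)

13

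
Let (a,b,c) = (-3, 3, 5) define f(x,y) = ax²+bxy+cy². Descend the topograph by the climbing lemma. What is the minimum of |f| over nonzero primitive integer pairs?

river: ρ → (5,7,-1)
river: ρ → (-1,7,5)
river: ρ → (5,3,-3)
river: ρ → (-3,3,5)
closes: descent 0, river 4
min |a| on river = 1

1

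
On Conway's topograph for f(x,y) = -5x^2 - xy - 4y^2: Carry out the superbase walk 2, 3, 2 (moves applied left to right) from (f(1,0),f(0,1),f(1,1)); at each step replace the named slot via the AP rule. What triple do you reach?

start (-5,-4,-10) = (f(1,0),f(0,1),f(1,1))
replace slot 2: 2·((-5)+(-10)) − (-4) = -26 → (-5,-26,-10)
replace slot 3: 2·((-5)+(-26)) − (-10) = -52 → (-5,-26,-52)
replace slot 2: 2·((-5)+(-52)) − (-26) = -88 → (-5,-88,-52)

-5,-88,-52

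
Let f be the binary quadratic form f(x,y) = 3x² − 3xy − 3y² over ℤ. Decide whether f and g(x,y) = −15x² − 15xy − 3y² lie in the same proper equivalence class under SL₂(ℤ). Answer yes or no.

D₁ = 45, D₂ = 45
river cycle of f (length 2): (-3, 3, 3), (3, 3, -3)
river cycle of g (length 2): (-3, 3, 3), (3, 3, -3)
cycles coincide ⇒ equivalent

yes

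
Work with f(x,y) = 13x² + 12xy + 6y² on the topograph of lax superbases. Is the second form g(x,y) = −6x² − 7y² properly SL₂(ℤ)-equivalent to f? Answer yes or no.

D₁ = -168, D₂ = -168
f: flip: (13,12,6)→(6,-12,13)
f: translate: b→0 (≡-12 mod 12), so (6,-12,13)→(6,0,7)
f: reduced (well bottom): (6,0,7) with a≤c, −a<b≤a
g is negative-definite; reduce −g:
−g: reduced (well bottom): (6,0,7) with a≤c, −a<b≤a
flip sign back: reduced form of g is (-6,0,-7)
reduced forms (6, 0, 7) vs (-6, 0, -7) ⇒ inequivalent

no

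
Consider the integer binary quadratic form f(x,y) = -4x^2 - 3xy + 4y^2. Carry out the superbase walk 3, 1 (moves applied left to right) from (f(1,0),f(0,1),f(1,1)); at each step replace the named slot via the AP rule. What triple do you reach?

start (-4,4,-3) = (f(1,0),f(0,1),f(1,1))
replace slot 3: 2·((-4)+4) − (-3) = 3 → (-4,4,3)
replace slot 1: 2·(4+3) − (-4) = 18 → (18,4,3)

18,4,3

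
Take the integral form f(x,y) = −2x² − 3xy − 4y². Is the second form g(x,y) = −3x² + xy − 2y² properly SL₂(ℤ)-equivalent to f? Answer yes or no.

D₁ = -23, D₂ = -23
f is negative-definite; reduce −f:
−f: translate: b→-1 (≡3 mod 4), so (2,3,4)→(2,-1,3)
−f: reduced (well bottom): (2,-1,3) with a≤c, −a<b≤a
flip sign back: reduced form of f is (-2,1,-3)
g is negative-definite; reduce −g:
−g: flip: (3,-1,2)→(2,1,3)
−g: reduced (well bottom): (2,1,3) with a≤c, −a<b≤a
flip sign back: reduced form of g is (-2,-1,-3)
reduced forms (-2, 1, -3) vs (-2, -1, -3) ⇒ inequivalent

no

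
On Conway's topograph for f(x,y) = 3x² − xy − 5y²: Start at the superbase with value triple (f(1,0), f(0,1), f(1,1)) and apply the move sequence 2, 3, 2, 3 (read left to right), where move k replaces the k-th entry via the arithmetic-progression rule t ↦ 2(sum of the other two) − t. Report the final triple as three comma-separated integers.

start (3,-5,-3) = (f(1,0),f(0,1),f(1,1))
replace slot 2: 2·(3+(-3)) − (-5) = 5 → (3,5,-3)
replace slot 3: 2·(3+5) − (-3) = 19 → (3,5,19)
replace slot 2: 2·(3+19) − 5 = 39 → (3,39,19)
replace slot 3: 2·(3+39) − 19 = 65 → (3,39,65)

3,39,65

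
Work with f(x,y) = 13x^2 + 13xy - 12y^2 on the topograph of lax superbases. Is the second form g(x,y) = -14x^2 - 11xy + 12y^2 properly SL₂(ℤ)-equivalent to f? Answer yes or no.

D₁ = 793, D₂ = 793
river cycle of f (length 12): (-12, 11, 14), (14, 17, -9), (-9, 19, 12), (12, 5, -16), (-16, 27, 1), (1, 27, -16), (-16, 5, 12), (12, 19, -9), (-9, 17, 14), (14, 11, -12), … (2 more)
river cycle of g (length 12): (12, 11, -14), (-14, 17, 9), (9, 19, -12), (-12, 5, 16), (16, 27, -1), (-1, 27, 16), (16, 5, -12), (-12, 19, 9), (9, 17, -14), (-14, 11, 12), … (2 more)
cycles differ ⇒ inequivalent

no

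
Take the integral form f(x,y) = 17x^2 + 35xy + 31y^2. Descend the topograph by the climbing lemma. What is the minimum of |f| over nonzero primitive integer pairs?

translate: b→1 (≡35 mod 34), so (17,35,31)→(17,1,13)
flip: (17,1,13)→(13,-1,17)
reduced (well bottom): (13,-1,17) with a≤c, −a<b≤a
well minimum = a = 13

13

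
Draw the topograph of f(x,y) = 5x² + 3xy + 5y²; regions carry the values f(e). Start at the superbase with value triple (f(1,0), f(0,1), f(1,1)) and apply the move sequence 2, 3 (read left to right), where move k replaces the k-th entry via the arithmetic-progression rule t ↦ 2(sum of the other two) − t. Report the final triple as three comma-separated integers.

start (5,5,13) = (f(1,0),f(0,1),f(1,1))
replace slot 2: 2·(5+13) − 5 = 31 → (5,31,13)
replace slot 3: 2·(5+31) − 13 = 59 → (5,31,59)

5,31,59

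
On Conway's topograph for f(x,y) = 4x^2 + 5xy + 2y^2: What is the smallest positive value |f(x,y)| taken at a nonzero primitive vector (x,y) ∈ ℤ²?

translate: b→-3 (≡5 mod 8), so (4,5,2)→(4,-3,1)
flip: (4,-3,1)→(1,3,4)
translate: b→1 (≡3 mod 2), so (1,3,4)→(1,1,2)
reduced (well bottom): (1,1,2) with a≤c, −a<b≤a
well minimum = a = 1

1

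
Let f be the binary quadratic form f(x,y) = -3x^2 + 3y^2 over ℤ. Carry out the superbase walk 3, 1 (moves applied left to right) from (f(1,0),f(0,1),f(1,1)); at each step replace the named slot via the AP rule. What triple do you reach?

start (-3,3,0) = (f(1,0),f(0,1),f(1,1))
replace slot 3: 2·((-3)+3) − 0 = 0 → (-3,3,0)
replace slot 1: 2·(3+0) − (-3) = 9 → (9,3,0)

9,3,0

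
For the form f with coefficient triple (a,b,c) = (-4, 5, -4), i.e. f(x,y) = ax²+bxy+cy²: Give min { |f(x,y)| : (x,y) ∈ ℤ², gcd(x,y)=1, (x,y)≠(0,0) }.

translate: b→3 (≡-5 mod 8), so (4,-5,4)→(4,3,3)
flip: (4,3,3)→(3,-3,4)
translate: b→3 (≡-3 mod 6), so (3,-3,4)→(3,3,4)
reduced (well bottom): (3,3,4) with a≤c, −a<b≤a
well minimum |f| = |-3| = 3 (negative-definite)

3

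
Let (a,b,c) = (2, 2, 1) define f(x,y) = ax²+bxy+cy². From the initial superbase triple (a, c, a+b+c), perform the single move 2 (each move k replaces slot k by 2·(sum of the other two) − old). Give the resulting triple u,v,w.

start (2,1,5) = (f(1,0),f(0,1),f(1,1))
replace slot 2: 2·(2+5) − 1 = 13 → (2,13,5)

2,13,5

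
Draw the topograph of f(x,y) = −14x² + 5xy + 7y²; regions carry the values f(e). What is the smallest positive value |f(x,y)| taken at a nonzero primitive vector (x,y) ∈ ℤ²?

descent: ρ → (7,9,-12)  [lands on river]
river: ρ → (-12,15,4)
river: ρ → (4,17,-8)
river: ρ → (-8,15,6)
river: ρ → (6,9,-14)
river: ρ → (-14,19,1)
river: ρ → (1,19,-14)
river: ρ → (-14,9,6)
river: ρ → (6,15,-8)
river: ρ → (-8,17,4)
river: ρ → (4,15,-12)
river: ρ → (-12,9,7)
river: ρ → (7,19,-2)
river: ρ → (-2,17,16)
river: ρ → (16,15,-3)
river: ρ → (-3,15,16)
river: ρ → (16,17,-2)
river: ρ → (-2,19,7)
closes: descent 1, river 18
min |a| on river = 1

1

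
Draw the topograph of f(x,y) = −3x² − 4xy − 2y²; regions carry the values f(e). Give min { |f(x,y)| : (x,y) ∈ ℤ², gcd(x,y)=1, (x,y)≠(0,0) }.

translate: b→-2 (≡4 mod 6), so (3,4,2)→(3,-2,1)
flip: (3,-2,1)→(1,2,3)
translate: b→0 (≡2 mod 2), so (1,2,3)→(1,0,2)
reduced (well bottom): (1,0,2) with a≤c, −a<b≤a
well minimum |f| = |-1| = 1 (negative-definite)

1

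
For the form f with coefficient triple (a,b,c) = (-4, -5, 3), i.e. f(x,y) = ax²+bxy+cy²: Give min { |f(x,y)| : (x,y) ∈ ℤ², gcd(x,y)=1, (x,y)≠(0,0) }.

descent: ρ → (3,5,-4)  [lands on river]
river: ρ → (-4,3,4)
river: ρ → (4,5,-3)
river: ρ → (-3,7,2)
river: ρ → (2,5,-6)
river: ρ → (-6,7,1)
river: ρ → (1,7,-6)
river: ρ → (-6,5,2)
river: ρ → (2,7,-3)
river: ρ → (-3,5,4)
river: ρ → (4,3,-4)
river: ρ → (-4,5,3)
river: ρ → (3,7,-2)
river: ρ → (-2,5,6)
river: ρ → (6,7,-1)
river: ρ → (-1,7,6)
river: ρ → (6,5,-2)
river: ρ → (-2,7,3)
closes: descent 1, river 18
min |a| on river = 1

1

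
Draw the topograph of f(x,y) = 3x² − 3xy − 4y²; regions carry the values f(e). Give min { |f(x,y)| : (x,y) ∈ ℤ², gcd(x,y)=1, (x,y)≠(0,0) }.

descent: ρ → (-4,3,3)  [lands on river]
river: ρ → (3,3,-4)
river: ρ → (-4,5,2)
river: ρ → (2,7,-1)
river: ρ → (-1,7,2)
river: ρ → (2,5,-4)
closes: descent 1, river 6
min |a| on river = 1

1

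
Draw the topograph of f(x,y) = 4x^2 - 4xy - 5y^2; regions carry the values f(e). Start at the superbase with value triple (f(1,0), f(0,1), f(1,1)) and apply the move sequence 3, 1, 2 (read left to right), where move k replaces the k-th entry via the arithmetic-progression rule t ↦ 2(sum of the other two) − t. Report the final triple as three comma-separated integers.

start (4,-5,-5) = (f(1,0),f(0,1),f(1,1))
replace slot 3: 2·(4+(-5)) − (-5) = 3 → (4,-5,3)
replace slot 1: 2·((-5)+3) − 4 = -8 → (-8,-5,3)
replace slot 2: 2·((-8)+3) − (-5) = -5 → (-8,-5,3)

-8,-5,3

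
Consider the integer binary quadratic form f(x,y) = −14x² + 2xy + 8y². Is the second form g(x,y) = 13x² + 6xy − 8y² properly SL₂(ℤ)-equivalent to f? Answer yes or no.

D₁ = 452, D₂ = 452
river cycle of f (length 14): (8, 14, -8), (-8, 18, 4), (4, 14, -16), (-16, 18, 2), (2, 18, -16), (-16, 14, 4), (4, 18, -8), (-8, 14, 8), (8, 18, -4), (-4, 14, 16), … (4 more)
river cycle of g (length 18): (-8, 10, 11), (11, 12, -7), (-7, 16, 7), (7, 12, -11), (-11, 10, 8), (8, 6, -13), (-13, 20, 1), (1, 20, -13), (-13, 6, 8), (8, 10, -11), … (8 more)
cycles differ ⇒ inequivalent

no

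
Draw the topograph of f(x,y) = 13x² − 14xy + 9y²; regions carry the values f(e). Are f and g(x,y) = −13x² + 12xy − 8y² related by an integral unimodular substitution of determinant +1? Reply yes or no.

D₁ = -272, D₂ = -272
f: translate: b→12 (≡-14 mod 26), so (13,-14,9)→(13,12,8)
f: flip: (13,12,8)→(8,-12,13)
f: translate: b→4 (≡-12 mod 16), so (8,-12,13)→(8,4,9)
f: reduced (well bottom): (8,4,9) with a≤c, −a<b≤a
g is negative-definite; reduce −g:
−g: flip: (13,-12,8)→(8,12,13)
−g: translate: b→-4 (≡12 mod 16), so (8,12,13)→(8,-4,9)
−g: reduced (well bottom): (8,-4,9) with a≤c, −a<b≤a
flip sign back: reduced form of g is (-8,4,-9)
reduced forms (8, 4, 9) vs (-8, 4, -9) ⇒ inequivalent

no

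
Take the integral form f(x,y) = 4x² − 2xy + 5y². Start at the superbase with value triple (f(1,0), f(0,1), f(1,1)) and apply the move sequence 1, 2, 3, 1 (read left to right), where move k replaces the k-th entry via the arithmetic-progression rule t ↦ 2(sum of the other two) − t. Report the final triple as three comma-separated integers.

start (4,5,7) = (f(1,0),f(0,1),f(1,1))
replace slot 1: 2·(5+7) − 4 = 20 → (20,5,7)
replace slot 2: 2·(20+7) − 5 = 49 → (20,49,7)
replace slot 3: 2·(20+49) − 7 = 131 → (20,49,131)
replace slot 1: 2·(49+131) − 20 = 340 → (340,49,131)

340,49,131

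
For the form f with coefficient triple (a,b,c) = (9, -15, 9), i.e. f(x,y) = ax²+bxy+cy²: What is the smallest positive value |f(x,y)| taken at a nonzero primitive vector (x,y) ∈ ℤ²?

translate: b→3 (≡-15 mod 18), so (9,-15,9)→(9,3,3)
flip: (9,3,3)→(3,-3,9)
translate: b→3 (≡-3 mod 6), so (3,-3,9)→(3,3,9)
reduced (well bottom): (3,3,9) with a≤c, −a<b≤a
well minimum = a = 3

3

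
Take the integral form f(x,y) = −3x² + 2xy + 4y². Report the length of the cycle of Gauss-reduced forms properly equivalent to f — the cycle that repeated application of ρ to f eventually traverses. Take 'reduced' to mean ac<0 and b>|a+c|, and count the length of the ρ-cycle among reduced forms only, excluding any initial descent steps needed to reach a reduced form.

D = 52, ⌊√D⌋ = 7
river: ρ → (4,6,-1)
river: ρ → (-1,6,4)
river: ρ → (4,2,-3)
river: ρ → (-3,4,3)
river: ρ → (3,2,-4)
river: ρ → (-4,6,1)
river: ρ → (1,6,-4)
river: ρ → (-4,2,3)
river: ρ → (3,4,-3)
river: ρ → (-3,2,4)
ρ-cycle length = 10 (tail of 0 descent steps not counted)

10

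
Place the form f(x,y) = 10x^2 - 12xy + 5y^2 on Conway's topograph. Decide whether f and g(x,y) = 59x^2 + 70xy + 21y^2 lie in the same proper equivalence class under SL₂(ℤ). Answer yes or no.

D₁ = -56, D₂ = -56
f: translate: b→8 (≡-12 mod 20), so (10,-12,5)→(10,8,3)
f: flip: (10,8,3)→(3,-8,10)
f: translate: b→-2 (≡-8 mod 6), so (3,-8,10)→(3,-2,5)
f: reduced (well bottom): (3,-2,5) with a≤c, −a<b≤a
g: translate: b→-48 (≡70 mod 118), so (59,70,21)→(59,-48,10)
g: flip: (59,-48,10)→(10,48,59)
g: translate: b→8 (≡48 mod 20), so (10,48,59)→(10,8,3)
g: flip: (10,8,3)→(3,-8,10)
g: translate: b→-2 (≡-8 mod 6), so (3,-8,10)→(3,-2,5)
g: reduced (well bottom): (3,-2,5) with a≤c, −a<b≤a
reduced forms (3, -2, 5) vs (3, -2, 5) ⇒ equivalent

yes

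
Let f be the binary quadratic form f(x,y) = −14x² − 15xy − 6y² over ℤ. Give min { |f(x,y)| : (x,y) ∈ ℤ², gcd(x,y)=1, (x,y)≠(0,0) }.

translate: b→-13 (≡15 mod 28), so (14,15,6)→(14,-13,5)
flip: (14,-13,5)→(5,13,14)
translate: b→3 (≡13 mod 10), so (5,13,14)→(5,3,6)
reduced (well bottom): (5,3,6) with a≤c, −a<b≤a
well minimum |f| = |-5| = 5 (negative-definite)

5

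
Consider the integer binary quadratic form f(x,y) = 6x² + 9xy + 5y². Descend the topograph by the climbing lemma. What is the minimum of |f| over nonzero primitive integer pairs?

translate: b→-3 (≡9 mod 12), so (6,9,5)→(6,-3,2)
flip: (6,-3,2)→(2,3,6)
translate: b→-1 (≡3 mod 4), so (2,3,6)→(2,-1,5)
reduced (well bottom): (2,-1,5) with a≤c, −a<b≤a
well minimum = a = 2

2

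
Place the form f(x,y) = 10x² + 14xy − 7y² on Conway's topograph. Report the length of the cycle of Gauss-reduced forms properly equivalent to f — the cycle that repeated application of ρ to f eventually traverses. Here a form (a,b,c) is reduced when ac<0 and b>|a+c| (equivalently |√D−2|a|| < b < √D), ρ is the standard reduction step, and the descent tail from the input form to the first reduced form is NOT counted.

D = 476, ⌊√D⌋ = 21
river: ρ → (-7,14,10)
river: ρ → (10,6,-11)
river: ρ → (-11,16,5)
river: ρ → (5,14,-14)
river: ρ → (-14,14,5)
river: ρ → (5,16,-11)
river: ρ → (-11,6,10)
river: ρ → (10,14,-7)
ρ-cycle length = 8 (tail of 0 descent steps not counted)

8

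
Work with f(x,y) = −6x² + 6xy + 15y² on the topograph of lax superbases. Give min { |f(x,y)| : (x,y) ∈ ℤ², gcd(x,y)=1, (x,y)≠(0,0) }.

descent: ρ → (15,-6,-6)
descent: ρ → (-6,18,3)  [lands on river]
river: ρ → (3,18,-6)
closes: descent 2, river 2
min |a| on river = 3

3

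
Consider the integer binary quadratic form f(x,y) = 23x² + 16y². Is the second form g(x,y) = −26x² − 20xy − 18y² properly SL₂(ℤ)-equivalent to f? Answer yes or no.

D₁ = -1472, D₂ = -1472
f: flip: (23,0,16)→(16,0,23)
f: reduced (well bottom): (16,0,23) with a≤c, −a<b≤a
g is negative-definite; reduce −g:
−g: flip: (26,20,18)→(18,-20,26)
−g: translate: b→16 (≡-20 mod 36), so (18,-20,26)→(18,16,24)
−g: reduced (well bottom): (18,16,24) with a≤c, −a<b≤a
flip sign back: reduced form of g is (-18,-16,-24)
reduced forms (16, 0, 23) vs (-18, -16, -24) ⇒ inequivalent

no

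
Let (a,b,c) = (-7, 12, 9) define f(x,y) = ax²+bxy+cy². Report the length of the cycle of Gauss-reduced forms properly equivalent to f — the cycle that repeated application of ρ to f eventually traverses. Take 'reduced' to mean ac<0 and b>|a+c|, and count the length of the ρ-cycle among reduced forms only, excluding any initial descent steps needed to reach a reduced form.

D = 396, ⌊√D⌋ = 19
river: ρ → (9,6,-10)
river: ρ → (-10,14,5)
river: ρ → (5,16,-7)
river: ρ → (-7,12,9)
ρ-cycle length = 4 (tail of 0 descent steps not counted)

4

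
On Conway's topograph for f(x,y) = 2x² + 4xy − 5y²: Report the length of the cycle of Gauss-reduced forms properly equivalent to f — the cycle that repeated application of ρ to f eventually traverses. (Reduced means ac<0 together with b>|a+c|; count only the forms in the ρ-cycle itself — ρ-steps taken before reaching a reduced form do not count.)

D = 56, ⌊√D⌋ = 7
river: ρ → (-5,6,1)
river: ρ → (1,6,-5)
river: ρ → (-5,4,2)
river: ρ → (2,4,-5)
ρ-cycle length = 4 (tail of 0 descent steps not counted)

4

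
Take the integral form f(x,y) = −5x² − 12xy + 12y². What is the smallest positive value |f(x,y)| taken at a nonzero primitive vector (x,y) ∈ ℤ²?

descent: ρ → (12,12,-5)  [lands on river]
river: ρ → (-5,18,3)
river: ρ → (3,18,-5)
river: ρ → (-5,12,12)
closes: descent 1, river 4
min |a| on river = 3

3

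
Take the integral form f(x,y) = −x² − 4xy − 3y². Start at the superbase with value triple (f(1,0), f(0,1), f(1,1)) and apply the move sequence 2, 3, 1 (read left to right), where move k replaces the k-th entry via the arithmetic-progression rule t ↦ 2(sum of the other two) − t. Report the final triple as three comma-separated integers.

start (-1,-3,-8) = (f(1,0),f(0,1),f(1,1))
replace slot 2: 2·((-1)+(-8)) − (-3) = -15 → (-1,-15,-8)
replace slot 3: 2·((-1)+(-15)) − (-8) = -24 → (-1,-15,-24)
replace slot 1: 2·((-15)+(-24)) − (-1) = -77 → (-77,-15,-24)

-77,-15,-24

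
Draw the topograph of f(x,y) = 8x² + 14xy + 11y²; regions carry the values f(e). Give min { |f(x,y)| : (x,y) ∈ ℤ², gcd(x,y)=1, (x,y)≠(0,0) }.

translate: b→-2 (≡14 mod 16), so (8,14,11)→(8,-2,5)
flip: (8,-2,5)→(5,2,8)
reduced (well bottom): (5,2,8) with a≤c, −a<b≤a
well minimum = a = 5

5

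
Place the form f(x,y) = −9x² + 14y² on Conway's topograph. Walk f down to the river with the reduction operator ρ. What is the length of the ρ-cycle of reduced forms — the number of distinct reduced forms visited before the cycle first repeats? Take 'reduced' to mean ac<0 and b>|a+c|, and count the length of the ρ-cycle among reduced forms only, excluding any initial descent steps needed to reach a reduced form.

D = 504, ⌊√D⌋ = 22
descent: ρ → (14,0,-9)
descent: ρ → (-9,18,5)  [lands on river]
river: ρ → (5,22,-1)
river: ρ → (-1,22,5)
river: ρ → (5,18,-9)
ρ-cycle length = 4 (tail of 2 descent steps not counted)

4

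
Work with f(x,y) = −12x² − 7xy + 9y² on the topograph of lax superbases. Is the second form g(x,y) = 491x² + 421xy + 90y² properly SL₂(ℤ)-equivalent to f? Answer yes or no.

D₁ = 481, D₂ = 481
river cycle of f (length 30): (9, 7, -12), (-12, 17, 4), (4, 15, -16), (-16, 17, 3), (3, 19, -10), (-10, 21, 1), (1, 21, -10), (-10, 19, 3), (3, 17, -16), (-16, 15, 4), … (20 more)
river cycle of g (length 30): (9, 7, -12), (-12, 17, 4), (4, 15, -16), (-16, 17, 3), (3, 19, -10), (-10, 21, 1), (1, 21, -10), (-10, 19, 3), (3, 17, -16), (-16, 15, 4), … (20 more)
cycles coincide ⇒ equivalent

yes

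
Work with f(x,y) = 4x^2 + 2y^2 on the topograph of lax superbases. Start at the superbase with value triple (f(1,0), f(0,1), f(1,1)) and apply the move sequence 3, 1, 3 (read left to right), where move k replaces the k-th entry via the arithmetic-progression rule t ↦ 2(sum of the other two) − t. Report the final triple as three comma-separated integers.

start (4,2,6) = (f(1,0),f(0,1),f(1,1))
replace slot 3: 2·(4+2) − 6 = 6 → (4,2,6)
replace slot 1: 2·(2+6) − 4 = 12 → (12,2,6)
replace slot 3: 2·(12+2) − 6 = 22 → (12,2,22)

12,2,22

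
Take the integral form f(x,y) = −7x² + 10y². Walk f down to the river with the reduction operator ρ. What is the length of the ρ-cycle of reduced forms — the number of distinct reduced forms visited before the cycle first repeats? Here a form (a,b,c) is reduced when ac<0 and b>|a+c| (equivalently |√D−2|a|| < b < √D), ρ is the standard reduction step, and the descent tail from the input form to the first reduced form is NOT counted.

D = 280, ⌊√D⌋ = 16
descent: ρ → (10,0,-7)
descent: ρ → (-7,14,3)  [lands on river]
river: ρ → (3,16,-2)
river: ρ → (-2,16,3)
river: ρ → (3,14,-7)
ρ-cycle length = 4 (tail of 2 descent steps not counted)

4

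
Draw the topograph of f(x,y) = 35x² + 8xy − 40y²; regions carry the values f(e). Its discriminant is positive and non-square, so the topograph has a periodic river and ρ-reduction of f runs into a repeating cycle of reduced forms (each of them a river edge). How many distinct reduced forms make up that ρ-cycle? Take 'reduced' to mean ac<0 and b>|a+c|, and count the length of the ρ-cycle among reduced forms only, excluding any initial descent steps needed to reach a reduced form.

D = 5664, ⌊√D⌋ = 75
river: ρ → (-40,72,3)
river: ρ → (3,72,-40)
river: ρ → (-40,8,35)
river: ρ → (35,62,-13)
river: ρ → (-13,68,20)
river: ρ → (20,52,-37)
river: ρ → (-37,22,35)
river: ρ → (35,48,-24)
river: ρ → (-24,48,35)
river: ρ → (35,22,-37)
river: ρ → (-37,52,20)
river: ρ → (20,68,-13)
river: ρ → (-13,62,35)
river: ρ → (35,8,-40)
ρ-cycle length = 14 (tail of 0 descent steps not counted)

14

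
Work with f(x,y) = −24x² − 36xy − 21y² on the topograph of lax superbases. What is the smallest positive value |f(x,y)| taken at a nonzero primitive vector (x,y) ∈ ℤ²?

translate: b→-12 (≡36 mod 48), so (24,36,21)→(24,-12,9)
flip: (24,-12,9)→(9,12,24)
translate: b→-6 (≡12 mod 18), so (9,12,24)→(9,-6,21)
reduced (well bottom): (9,-6,21) with a≤c, −a<b≤a
well minimum |f| = |-9| = 9 (negative-definite)

9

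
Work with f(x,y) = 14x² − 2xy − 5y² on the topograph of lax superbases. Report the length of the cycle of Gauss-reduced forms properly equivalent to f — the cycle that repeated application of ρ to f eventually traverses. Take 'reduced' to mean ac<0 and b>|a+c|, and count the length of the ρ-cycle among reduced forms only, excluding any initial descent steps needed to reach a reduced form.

D = 284, ⌊√D⌋ = 16
descent: ρ → (-5,12,7)  [lands on river]
river: ρ → (7,16,-1)
river: ρ → (-1,16,7)
river: ρ → (7,12,-5)
river: ρ → (-5,8,11)
river: ρ → (11,14,-2)
river: ρ → (-2,14,11)
river: ρ → (11,8,-5)
ρ-cycle length = 8 (tail of 1 descent step not counted)

8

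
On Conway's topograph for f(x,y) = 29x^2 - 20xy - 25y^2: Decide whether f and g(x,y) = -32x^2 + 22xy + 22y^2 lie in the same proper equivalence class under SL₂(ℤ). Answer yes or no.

D₁ = 3300, D₂ = 3300
river cycle of f (length 14): (-25, 20, 29), (29, 38, -16), (-16, 26, 41), (41, 56, -1), (-1, 56, 41), (41, 26, -16), (-16, 38, 29), (29, 20, -25), (-25, 30, 24), (24, 18, -31), … (4 more)
river cycle of g (length 10): (22, 22, -32), (-32, 42, 12), (12, 54, -8), (-8, 42, 48), (48, 54, -2), (-2, 54, 48), (48, 42, -8), (-8, 54, 12), (12, 42, -32), (-32, 22, 22)
cycles differ ⇒ inequivalent

no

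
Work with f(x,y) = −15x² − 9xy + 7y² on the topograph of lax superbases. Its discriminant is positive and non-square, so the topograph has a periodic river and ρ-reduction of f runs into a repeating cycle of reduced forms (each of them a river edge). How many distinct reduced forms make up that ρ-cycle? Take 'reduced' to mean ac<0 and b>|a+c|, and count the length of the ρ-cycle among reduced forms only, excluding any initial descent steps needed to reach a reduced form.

D = 501, ⌊√D⌋ = 22
descent: ρ → (7,9,-15)  [lands on river]
river: ρ → (-15,21,1)
river: ρ → (1,21,-15)
river: ρ → (-15,9,7)
river: ρ → (7,19,-5)
river: ρ → (-5,21,3)
river: ρ → (3,21,-5)
river: ρ → (-5,19,7)
ρ-cycle length = 8 (tail of 1 descent step not counted)

8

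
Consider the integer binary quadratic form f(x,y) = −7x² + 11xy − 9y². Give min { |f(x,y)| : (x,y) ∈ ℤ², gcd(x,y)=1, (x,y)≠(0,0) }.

translate: b→3 (≡-11 mod 14), so (7,-11,9)→(7,3,5)
flip: (7,3,5)→(5,-3,7)
reduced (well bottom): (5,-3,7) with a≤c, −a<b≤a
well minimum |f| = |-5| = 5 (negative-definite)

5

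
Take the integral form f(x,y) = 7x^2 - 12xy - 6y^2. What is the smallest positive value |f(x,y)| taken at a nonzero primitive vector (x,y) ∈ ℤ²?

descent: ρ → (-6,12,7)  [lands on river]
river: ρ → (7,16,-2)
river: ρ → (-2,16,7)
river: ρ → (7,12,-6)
closes: descent 1, river 4
min |a| on river = 2

2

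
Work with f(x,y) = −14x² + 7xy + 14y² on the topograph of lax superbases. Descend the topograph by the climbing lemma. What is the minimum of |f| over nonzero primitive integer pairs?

river: ρ → (14,21,-7)
river: ρ → (-7,21,14)
river: ρ → (14,7,-14)
river: ρ → (-14,21,7)
river: ρ → (7,21,-14)
river: ρ → (-14,7,14)
closes: descent 0, river 6
min |a| on river = 7

7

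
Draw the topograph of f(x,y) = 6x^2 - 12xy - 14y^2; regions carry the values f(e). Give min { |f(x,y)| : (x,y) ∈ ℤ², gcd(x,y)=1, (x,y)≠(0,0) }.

descent: ρ → (-14,12,6)  [lands on river]
river: ρ → (6,12,-14)
river: ρ → (-14,16,4)
river: ρ → (4,16,-14)
closes: descent 1, river 4
min |a| on river = 4

4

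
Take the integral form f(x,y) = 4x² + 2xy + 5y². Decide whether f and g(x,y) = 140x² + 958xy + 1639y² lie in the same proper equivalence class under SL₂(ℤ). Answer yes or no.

D₁ = -76, D₂ = -76
f: reduced (well bottom): (4,2,5) with a≤c, −a<b≤a
g: translate: b→118 (≡958 mod 280), so (140,958,1639)→(140,118,25)
g: flip: (140,118,25)→(25,-118,140)
g: translate: b→-18 (≡-118 mod 50), so (25,-118,140)→(25,-18,4)
g: flip: (25,-18,4)→(4,18,25)
g: translate: b→2 (≡18 mod 8), so (4,18,25)→(4,2,5)
g: reduced (well bottom): (4,2,5) with a≤c, −a<b≤a
reduced forms (4, 2, 5) vs (4, 2, 5) ⇒ equivalent

yes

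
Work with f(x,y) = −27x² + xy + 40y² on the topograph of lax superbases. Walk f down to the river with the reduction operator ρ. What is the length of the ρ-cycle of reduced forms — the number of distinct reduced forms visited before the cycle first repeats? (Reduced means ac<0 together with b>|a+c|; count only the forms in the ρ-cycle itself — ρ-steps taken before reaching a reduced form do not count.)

D = 4321, ⌊√D⌋ = 65
descent: ρ → (40,-1,-27)
descent: ρ → (-27,55,12)  [lands on river]
river: ρ → (12,65,-2)
river: ρ → (-2,63,44)
river: ρ → (44,25,-21)
river: ρ → (-21,59,10)
river: ρ → (10,61,-15)
river: ρ → (-15,59,14)
river: ρ → (14,53,-27)
ρ-cycle length = 8 (tail of 2 descent steps not counted)

8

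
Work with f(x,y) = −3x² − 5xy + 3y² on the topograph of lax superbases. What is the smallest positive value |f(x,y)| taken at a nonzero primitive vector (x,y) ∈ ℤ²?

descent: ρ → (3,5,-3)  [lands on river]
river: ρ → (-3,7,1)
river: ρ → (1,7,-3)
river: ρ → (-3,5,3)
river: ρ → (3,7,-1)
river: ρ → (-1,7,3)
closes: descent 1, river 6
min |a| on river = 1

1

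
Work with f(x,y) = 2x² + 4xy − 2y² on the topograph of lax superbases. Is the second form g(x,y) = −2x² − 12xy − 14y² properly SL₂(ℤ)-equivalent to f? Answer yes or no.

D₁ = 32, D₂ = 32
river cycle of f (length 2): (-2, 4, 2), (2, 4, -2)
river cycle of g (length 2): (-2, 4, 2), (2, 4, -2)
cycles coincide ⇒ equivalent

yes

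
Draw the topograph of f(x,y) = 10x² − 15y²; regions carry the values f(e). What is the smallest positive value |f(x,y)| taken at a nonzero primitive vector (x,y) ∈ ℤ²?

descent: ρ → (-15,0,10)
descent: ρ → (10,20,-5)  [lands on river]
river: ρ → (-5,20,10)
closes: descent 2, river 2
min |a| on river = 5

5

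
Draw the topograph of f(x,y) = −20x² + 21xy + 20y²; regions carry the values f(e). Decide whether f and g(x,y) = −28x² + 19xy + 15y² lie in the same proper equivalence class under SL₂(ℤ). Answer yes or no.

D₁ = 2041, D₂ = 2041
river cycle of f (length 38): (20, 19, -21), (-21, 23, 18), (18, 13, -26), (-26, 39, 5), (5, 41, -18), (-18, 31, 15), (15, 29, -20), (-20, 11, 24), (24, 37, -7), (-7, 33, 34), … (28 more)
river cycle of g (length 38): (15, 41, -6), (-6, 43, 8), (8, 37, -21), (-21, 5, 24), (24, 43, -2), (-2, 45, 2), (2, 43, -24), (-24, 5, 21), (21, 37, -8), (-8, 43, 6), … (28 more)
cycles differ ⇒ inequivalent

no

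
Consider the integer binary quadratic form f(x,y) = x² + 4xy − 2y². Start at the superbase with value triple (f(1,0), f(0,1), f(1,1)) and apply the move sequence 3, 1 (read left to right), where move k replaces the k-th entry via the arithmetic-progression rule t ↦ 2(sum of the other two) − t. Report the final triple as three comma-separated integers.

start (1,-2,3) = (f(1,0),f(0,1),f(1,1))
replace slot 3: 2·(1+(-2)) − 3 = -5 → (1,-2,-5)
replace slot 1: 2·((-2)+(-5)) − 1 = -15 → (-15,-2,-5)

-15,-2,-5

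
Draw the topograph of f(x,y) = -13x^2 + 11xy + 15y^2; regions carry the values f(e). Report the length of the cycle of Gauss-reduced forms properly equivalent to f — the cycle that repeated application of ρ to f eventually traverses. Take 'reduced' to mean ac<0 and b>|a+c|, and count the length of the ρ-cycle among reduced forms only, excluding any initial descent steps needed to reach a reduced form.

D = 901, ⌊√D⌋ = 30
river: ρ → (15,19,-9)
river: ρ → (-9,17,17)
river: ρ → (17,17,-9)
river: ρ → (-9,19,15)
river: ρ → (15,11,-13)
river: ρ → (-13,15,13)
river: ρ → (13,11,-15)
river: ρ → (-15,19,9)
river: ρ → (9,17,-17)
river: ρ → (-17,17,9)
river: ρ → (9,19,-15)
river: ρ → (-15,11,13)
river: ρ → (13,15,-13)
river: ρ → (-13,11,15)
ρ-cycle length = 14 (tail of 0 descent steps not counted)

14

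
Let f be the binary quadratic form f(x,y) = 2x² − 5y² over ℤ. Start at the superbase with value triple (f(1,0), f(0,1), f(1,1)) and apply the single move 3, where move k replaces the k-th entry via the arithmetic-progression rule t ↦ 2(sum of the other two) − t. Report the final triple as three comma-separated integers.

start (2,-5,-3) = (f(1,0),f(0,1),f(1,1))
replace slot 3: 2·(2+(-5)) − (-3) = -3 → (2,-5,-3)

2,-5,-3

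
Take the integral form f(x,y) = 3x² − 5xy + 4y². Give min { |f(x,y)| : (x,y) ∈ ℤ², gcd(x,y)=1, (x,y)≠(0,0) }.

translate: b→1 (≡-5 mod 6), so (3,-5,4)→(3,1,2)
flip: (3,1,2)→(2,-1,3)
reduced (well bottom): (2,-1,3) with a≤c, −a<b≤a
well minimum = a = 2

2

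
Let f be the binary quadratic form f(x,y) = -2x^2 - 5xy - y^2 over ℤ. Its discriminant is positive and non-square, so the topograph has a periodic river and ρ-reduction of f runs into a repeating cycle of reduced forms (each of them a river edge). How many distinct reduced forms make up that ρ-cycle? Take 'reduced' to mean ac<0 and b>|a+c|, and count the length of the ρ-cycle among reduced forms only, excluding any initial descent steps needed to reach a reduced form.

D = 17, ⌊√D⌋ = 4
descent: ρ → (-1,3,2)  [lands on river]
river: ρ → (2,1,-2)
river: ρ → (-2,3,1)
river: ρ → (1,3,-2)
river: ρ → (-2,1,2)
river: ρ → (2,3,-1)
ρ-cycle length = 6 (tail of 1 descent step not counted)

6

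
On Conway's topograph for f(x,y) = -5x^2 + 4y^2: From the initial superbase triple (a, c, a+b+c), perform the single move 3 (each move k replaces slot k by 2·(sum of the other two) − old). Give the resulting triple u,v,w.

start (-5,4,-1) = (f(1,0),f(0,1),f(1,1))
replace slot 3: 2·((-5)+4) − (-1) = -1 → (-5,4,-1)

-5,4,-1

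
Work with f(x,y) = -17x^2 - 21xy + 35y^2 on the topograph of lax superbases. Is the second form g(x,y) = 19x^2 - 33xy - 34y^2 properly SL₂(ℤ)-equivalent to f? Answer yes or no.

D₁ = 2821, D₂ = 3673
discriminants differ ⇒ not SL₂(ℤ)-equivalent

no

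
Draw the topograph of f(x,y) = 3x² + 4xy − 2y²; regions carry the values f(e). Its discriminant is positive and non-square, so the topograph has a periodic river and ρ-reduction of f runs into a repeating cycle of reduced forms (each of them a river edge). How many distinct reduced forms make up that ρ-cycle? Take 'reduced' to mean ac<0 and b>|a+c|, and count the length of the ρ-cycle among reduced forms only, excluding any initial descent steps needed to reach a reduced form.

D = 40, ⌊√D⌋ = 6
river: ρ → (-2,4,3)
river: ρ → (3,2,-3)
river: ρ → (-3,4,2)
river: ρ → (2,4,-3)
river: ρ → (-3,2,3)
river: ρ → (3,4,-2)
ρ-cycle length = 6 (tail of 0 descent steps not counted)

6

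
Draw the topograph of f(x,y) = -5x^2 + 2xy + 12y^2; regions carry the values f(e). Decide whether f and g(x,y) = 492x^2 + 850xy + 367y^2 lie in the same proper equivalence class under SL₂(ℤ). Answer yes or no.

D₁ = 244, D₂ = 244
river cycle of f (length 22): (-5, 12, 5), (5, 8, -9), (-9, 10, 4), (4, 14, -3), (-3, 10, 12), (12, 14, -1), (-1, 14, 12), (12, 10, -3), (-3, 14, 4), (4, 10, -9), … (12 more)
river cycle of g (length 22): (9, 8, -5), (-5, 12, 5), (5, 8, -9), (-9, 10, 4), (4, 14, -3), (-3, 10, 12), (12, 14, -1), (-1, 14, 12), (12, 10, -3), (-3, 14, 4), … (12 more)
cycles coincide ⇒ equivalent

yes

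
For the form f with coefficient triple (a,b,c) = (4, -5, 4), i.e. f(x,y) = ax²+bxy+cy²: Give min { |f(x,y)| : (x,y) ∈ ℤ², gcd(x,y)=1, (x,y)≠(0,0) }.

translate: b→3 (≡-5 mod 8), so (4,-5,4)→(4,3,3)
flip: (4,3,3)→(3,-3,4)
translate: b→3 (≡-3 mod 6), so (3,-3,4)→(3,3,4)
reduced (well bottom): (3,3,4) with a≤c, −a<b≤a
well minimum = a = 3

3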